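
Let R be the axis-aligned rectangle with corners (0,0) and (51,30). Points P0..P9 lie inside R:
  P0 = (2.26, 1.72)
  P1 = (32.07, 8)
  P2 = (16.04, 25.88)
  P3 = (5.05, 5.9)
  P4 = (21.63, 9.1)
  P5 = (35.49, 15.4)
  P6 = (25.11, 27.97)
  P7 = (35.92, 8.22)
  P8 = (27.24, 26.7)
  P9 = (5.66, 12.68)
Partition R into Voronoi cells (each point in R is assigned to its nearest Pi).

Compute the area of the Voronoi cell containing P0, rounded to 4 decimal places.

1. box [0,51]×[0,30]: [(0, 0) (51, 0) (51, 30) (0, 30)]
2. ⊥bis P0·P1 via (17.165,4.86): [(0, 0) (18.1888, 0) (11.8688, 30) (0, 30)]  |A|=450.8649
3. ⊥bis P0·P2 via (9.15,13.8): [(0, 19.0188) (0, 0) (18.1888, 0) (16.119, 9.8251)]  |A|=242.6362
4. ⊥bis P0·P3 via (3.655,3.81): [(0, 6.2496) (0, 0) (9.3632, 0)]  |A|=29.258
5. ⊥bis P0·P4 via (11.945,5.41): [(0, 6.2496) (0, 0) (9.3632, 0)]  |A|=29.258
6. ⊥bis P0·P5 via (18.875,8.56): [(0, 6.2496) (0, 0) (9.3632, 0)]  |A|=29.258
7. ⊥bis P0·P6 via (13.685,14.845): [(0, 6.2496) (0, 0) (9.3632, 0)]  |A|=29.258
8. ⊥bis P0·P7 via (19.09,4.97): [(0, 6.2496) (0, 0) (9.3632, 0)]  |A|=29.258
9. ⊥bis P0·P8 via (14.75,14.21): [(0, 6.2496) (0, 0) (9.3632, 0)]  |A|=29.258
10. ⊥bis P0·P9 via (3.96,7.2): [(0, 6.2496) (0, 0) (9.3632, 0)]  |A|=29.258
11. canonical 3-gon: [(0, 6.2496) (0, 0) (9.3632, 0)]
12. shoelace: 29.258

Area of P0's cell: 29.2580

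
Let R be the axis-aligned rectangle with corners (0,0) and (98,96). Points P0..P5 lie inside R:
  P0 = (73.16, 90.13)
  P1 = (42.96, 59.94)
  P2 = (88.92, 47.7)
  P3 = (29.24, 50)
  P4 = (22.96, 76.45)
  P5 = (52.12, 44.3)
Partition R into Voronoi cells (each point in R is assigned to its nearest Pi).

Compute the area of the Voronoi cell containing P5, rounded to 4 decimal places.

1. box [0,98]×[0,96]: [(0, 0) (98, 0) (98, 96) (0, 96)]
2. ⊥bis P5·P0 via (62.64,67.215): [(0, 95.9723) (0, 0) (98, 0) (98, 50.9817)]  |A|=7200.742
3. ⊥bis P5·P1 via (47.54,52.12): [(68.6234, 64.4681) (0, 24.2769) (0, 0) (98, 0) (98, 50.9817)]  |A|=4740.7509
4. ⊥bis P5·P2 via (70.52,46): [(68.8221, 64.3769) (68.6234, 64.4681) (0, 24.2769) (0, 0) (74.77, 0)]  |A|=3249.2459
5. ⊥bis P5·P3 via (40.68,47.15): [(68.8221, 64.3769) (68.6234, 64.4681) (40.9578, 48.2649) (28.9337, 0) (74.77, 0)]  |A|=2053.8408
6. ⊥bis P5·P4 via (37.54,60.375): [(68.8221, 64.3769) (68.6234, 64.4681) (40.9578, 48.2649) (28.9337, 0) (74.77, 0)]  |A|=2053.8408
7. canonical 5-gon: [(68.8221, 64.3769) (68.6234, 64.4681) (40.9578, 48.2649) (28.9337, 0) (74.77, 0)]
8. shoelace: 2053.8408

Area of P5's cell: 2053.8408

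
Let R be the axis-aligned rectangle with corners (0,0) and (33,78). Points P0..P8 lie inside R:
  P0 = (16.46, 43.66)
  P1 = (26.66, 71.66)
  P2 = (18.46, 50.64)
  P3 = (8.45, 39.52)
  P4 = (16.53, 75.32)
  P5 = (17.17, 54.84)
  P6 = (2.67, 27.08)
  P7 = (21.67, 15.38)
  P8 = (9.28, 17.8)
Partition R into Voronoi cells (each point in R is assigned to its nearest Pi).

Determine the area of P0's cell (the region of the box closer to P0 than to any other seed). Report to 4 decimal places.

1. box [0,33]×[0,78]: [(0, 0) (33, 0) (33, 78) (0, 78)]
2. ⊥bis P0·P1 via (21.56,57.66): [(0, 65.514) (0, 0) (33, 0) (33, 53.4926)]  |A|=1963.6084
3. ⊥bis P0·P2 via (17.46,47.15): [(0, 52.1529) (0, 0) (33, 0) (33, 42.6973)]  |A|=1565.0274
4. ⊥bis P0·P3 via (12.455,41.59): [(8.2117, 49.8) (33, 1.8399) (33, 42.6973)]  |A|=506.3936
5. ⊥bis P0·P4 via (16.495,59.49): [(8.2117, 49.8) (33, 1.8399) (33, 42.6973)]  |A|=506.3936
6. ⊥bis P0·P5 via (16.815,49.25): [(8.2277, 49.7953) (8.2136, 49.7962) (33, 1.8399) (33, 42.6973)]  |A|=506.3935
7. ⊥bis P0·P6 via (9.565,35.37): [(8.2277, 49.7953) (8.2136, 49.7962) (20.273, 26.4639) (33, 15.8785) (33, 42.6973)]  |A|=417.0586
8. ⊥bis P0·P7 via (19.065,29.52): [(8.2277, 49.7953) (8.2136, 49.7962) (18.7257, 29.4575) (33, 32.0872) (33, 42.6973)]  |A|=290.5142
9. ⊥bis P0·P8 via (12.87,30.73): [(8.2277, 49.7953) (8.2136, 49.7962) (18.7257, 29.4575) (33, 32.0872) (33, 42.6973)]  |A|=290.5142
10. canonical 5-gon: [(8.2277, 49.7953) (8.2136, 49.7962) (18.7257, 29.4575) (33, 32.0872) (33, 42.6973)]
11. shoelace: 290.5142

Area of P0's cell: 290.5142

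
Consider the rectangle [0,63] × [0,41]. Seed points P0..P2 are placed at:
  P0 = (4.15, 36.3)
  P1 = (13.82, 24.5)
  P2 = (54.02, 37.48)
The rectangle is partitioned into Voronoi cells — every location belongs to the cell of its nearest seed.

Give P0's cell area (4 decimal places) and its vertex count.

Area of P0's cell: 196.8746 (3 vertices)

1. box [0,63]×[0,41]: [(0, 0) (63, 0) (63, 41) (0, 41)]
2. ⊥bis P0·P1 via (8.985,30.4): [(0, 23.0369) (21.9199, 41) (0, 41)]  |A|=196.8746
3. ⊥bis P0·P2 via (29.085,36.89): [(0, 23.0369) (21.9199, 41) (0, 41)]  |A|=196.8746
4. canonical 3-gon: [(0, 23.0369) (21.9199, 41) (0, 41)]
5. shoelace: 196.8746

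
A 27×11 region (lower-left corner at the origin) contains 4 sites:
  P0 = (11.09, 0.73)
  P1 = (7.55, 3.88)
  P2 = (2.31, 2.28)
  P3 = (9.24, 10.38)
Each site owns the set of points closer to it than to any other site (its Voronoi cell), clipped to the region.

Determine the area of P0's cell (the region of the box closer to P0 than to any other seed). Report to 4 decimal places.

1. box [0,27]×[0,11]: [(0, 0) (27, 0) (27, 11) (0, 11)]
2. ⊥bis P0·P1 via (9.32,2.305): [(7.2689, 0) (27, 0) (27, 11) (17.0571, 11)]  |A|=163.2069
3. ⊥bis P0·P2 via (6.7,1.505): [(7.2689, 0) (27, 0) (27, 11) (17.0571, 11)]  |A|=163.2069
4. ⊥bis P0·P3 via (10.165,5.555): [(12.633, 6.0281) (7.2689, 0) (27, 0) (27, 8.7824)]  |A|=122.5595
5. canonical 4-gon: [(12.633, 6.0281) (7.2689, 0) (27, 0) (27, 8.7824)]
6. shoelace: 122.5595

Area of P0's cell: 122.5595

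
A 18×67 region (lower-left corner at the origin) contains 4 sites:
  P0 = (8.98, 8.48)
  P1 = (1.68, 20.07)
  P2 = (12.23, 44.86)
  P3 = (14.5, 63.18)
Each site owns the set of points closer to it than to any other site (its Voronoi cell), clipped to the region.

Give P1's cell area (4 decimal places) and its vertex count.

Area of P1's cell: 270.1465 (4 vertices)

1. box [0,18]×[0,67]: [(0, 0) (18, 0) (18, 67) (0, 67)]
2. ⊥bis P1·P0 via (5.33,14.275): [(0, 10.9179) (18, 22.2552) (18, 67) (0, 67)]  |A|=907.4419
3. ⊥bis P1·P2 via (6.955,32.465): [(0, 35.4249) (0, 10.9179) (18, 22.2552) (18, 27.7645)]  |A|=270.1465
4. ⊥bis P1·P3 via (8.09,41.625): [(0, 35.4249) (0, 10.9179) (18, 22.2552) (18, 27.7645)]  |A|=270.1465
5. canonical 4-gon: [(0, 35.4249) (0, 10.9179) (18, 22.2552) (18, 27.7645)]
6. shoelace: 270.1465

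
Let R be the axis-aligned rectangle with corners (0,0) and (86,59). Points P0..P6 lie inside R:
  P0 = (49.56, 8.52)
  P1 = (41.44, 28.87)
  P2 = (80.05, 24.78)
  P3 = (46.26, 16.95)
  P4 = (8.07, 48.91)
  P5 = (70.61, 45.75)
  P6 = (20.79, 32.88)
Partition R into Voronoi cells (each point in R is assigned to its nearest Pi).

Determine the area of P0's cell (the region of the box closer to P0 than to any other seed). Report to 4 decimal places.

Area of P0's cell: 548.9800

1. box [0,86]×[0,59]: [(0, 0) (86, 0) (86, 59) (0, 59)]
2. ⊥bis P0·P1 via (45.5,18.695): [(0, 0.5397) (0, 0) (86, 0) (86, 34.8552)]  |A|=1521.9813
3. ⊥bis P0·P2 via (64.805,16.65): [(60.5186, 24.6877) (0, 0.5397) (0, 0) (73.6843, 0)]  |A|=925.8782
4. ⊥bis P0·P3 via (47.91,12.735): [(63.6144, 18.8826) (15.3779, 0) (73.6843, 0)]  |A|=550.4888
5. ⊥bis P0·P4 via (28.815,28.715): [(63.6144, 18.8826) (15.3779, 0) (73.6843, 0)]  |A|=550.4888
6. ⊥bis P0·P5 via (60.085,27.135): [(63.6144, 18.8826) (15.3779, 0) (73.6843, 0)]  |A|=550.4888
7. ⊥bis P0·P6 via (35.175,20.7): [(63.6144, 18.8826) (18.7735, 1.3292) (17.648, 0) (73.6843, 0)]  |A|=548.98
8. canonical 4-gon: [(63.6144, 18.8826) (18.7735, 1.3292) (17.648, 0) (73.6843, 0)]
9. shoelace: 548.98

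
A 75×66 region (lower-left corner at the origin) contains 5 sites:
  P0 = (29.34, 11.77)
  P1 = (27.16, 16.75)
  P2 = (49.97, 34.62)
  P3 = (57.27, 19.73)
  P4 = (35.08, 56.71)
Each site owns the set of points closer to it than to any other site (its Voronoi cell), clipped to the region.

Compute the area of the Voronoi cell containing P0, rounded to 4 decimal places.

Area of P0's cell: 524.5147

1. box [0,75]×[0,66]: [(0, 0) (75, 0) (75, 66) (0, 66)]
2. ⊥bis P0·P1 via (28.25,14.26): [(0, 1.8935) (0, 0) (75, 0) (75, 34.7249)]  |A|=1373.1898
3. ⊥bis P0·P2 via (39.655,23.195): [(42.5958, 20.5399) (0, 1.8935) (0, 0) (65.346, 0)]  |A|=711.4286
4. ⊥bis P0·P3 via (43.305,15.75): [(42.0126, 20.2846) (0, 1.8935) (0, 0) (47.7937, 0)]  |A|=524.5147
5. ⊥bis P0·P4 via (32.21,34.24): [(42.0126, 20.2846) (0, 1.8935) (0, 0) (47.7937, 0)]  |A|=524.5147
6. canonical 4-gon: [(42.0126, 20.2846) (0, 1.8935) (0, 0) (47.7937, 0)]
7. shoelace: 524.5147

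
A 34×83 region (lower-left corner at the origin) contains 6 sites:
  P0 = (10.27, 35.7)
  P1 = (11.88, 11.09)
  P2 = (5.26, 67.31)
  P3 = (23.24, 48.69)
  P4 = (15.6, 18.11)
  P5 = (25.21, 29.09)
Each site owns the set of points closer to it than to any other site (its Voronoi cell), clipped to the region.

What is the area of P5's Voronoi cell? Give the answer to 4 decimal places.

Area of P5's cell: 327.8328

1. box [0,34]×[0,83]: [(0, 0) (34, 0) (34, 83) (0, 83)]
2. ⊥bis P5·P0 via (17.74,32.395): [(3.4073, 0) (34, 0) (34, 69.146)]  |A|=1057.683
3. ⊥bis P5·P1 via (18.545,20.09): [(13.838, 23.5758) (34, 8.6447) (34, 69.146)]  |A|=609.9125
4. ⊥bis P5·P2 via (15.235,48.2): [(27.5848, 54.6463) (13.838, 23.5758) (34, 8.6447) (34, 57.9949)]  |A|=574.1441
5. ⊥bis P5·P3 via (24.225,38.89): [(20.4456, 38.5101) (13.838, 23.5758) (34, 8.6447) (34, 39.8725)]  |A|=411.5191
6. ⊥bis P5·P4 via (20.405,23.6): [(20.4456, 38.5101) (15.6789, 27.7364) (34, 11.7013) (34, 39.8725)]  |A|=327.8328
7. canonical 4-gon: [(20.4456, 38.5101) (15.6789, 27.7364) (34, 11.7013) (34, 39.8725)]
8. shoelace: 327.8328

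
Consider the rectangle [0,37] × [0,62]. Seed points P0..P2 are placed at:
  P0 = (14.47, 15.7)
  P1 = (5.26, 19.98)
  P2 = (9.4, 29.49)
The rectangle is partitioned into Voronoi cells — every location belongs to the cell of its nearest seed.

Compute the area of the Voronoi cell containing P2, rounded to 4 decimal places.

1. box [0,37]×[0,62]: [(0, 0) (37, 0) (37, 62) (0, 62)]
2. ⊥bis P2·P0 via (11.935,22.595): [(0, 18.207) (37, 31.8103) (37, 62) (0, 62)]  |A|=1368.6791
3. ⊥bis P2·P1 via (7.33,24.735): [(0, 27.926) (12.1035, 22.6569) (37, 31.8103) (37, 62) (0, 62)]  |A|=1309.8623
4. canonical 5-gon: [(0, 27.926) (12.1035, 22.6569) (37, 31.8103) (37, 62) (0, 62)]
5. shoelace: 1309.8623

Area of P2's cell: 1309.8623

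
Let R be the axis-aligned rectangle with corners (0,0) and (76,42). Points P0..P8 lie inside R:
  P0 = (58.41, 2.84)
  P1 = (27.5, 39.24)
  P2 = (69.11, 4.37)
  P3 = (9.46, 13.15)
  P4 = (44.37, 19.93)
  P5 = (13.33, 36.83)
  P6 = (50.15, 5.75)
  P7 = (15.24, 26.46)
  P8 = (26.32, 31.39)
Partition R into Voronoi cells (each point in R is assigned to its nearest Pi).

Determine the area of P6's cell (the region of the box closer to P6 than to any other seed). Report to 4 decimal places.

1. box [0,76]×[0,42]: [(0, 0) (76, 0) (76, 42) (0, 42)]
2. ⊥bis P6·P0 via (54.28,4.295): [(0, 0) (52.7669, 0) (67.5635, 42) (0, 42)]  |A|=2526.9374
3. ⊥bis P6·P1 via (38.825,22.495): [(5.5642, 0) (52.7669, 0) (67.5318, 41.91)]  |A|=989.1324
4. ⊥bis P6·P2 via (59.63,5.06): [(62.0419, 38.1971) (5.5642, 0) (52.7669, 0) (60.9529, 23.2361)]  |A|=950.0868
5. ⊥bis P6·P3 via (29.805,9.45): [(62.0419, 38.1971) (31.2451, 17.3685) (28.0864, 0) (52.7669, 0) (60.9529, 23.2361)]  |A|=754.4977
6. ⊥bis P6·P4 via (47.26,12.84): [(29.0733, 5.4268) (28.0864, 0) (52.7669, 0) (58.9723, 17.6141)]  |A|=292.4768
7. ⊥bis P6·P5 via (31.74,21.29): [(29.0733, 5.4268) (28.0864, 0) (52.7669, 0) (58.9723, 17.6141)]  |A|=292.4768
8. ⊥bis P6·P7 via (32.695,16.105): [(29.0733, 5.4268) (28.0864, 0) (52.7669, 0) (58.9723, 17.6141)]  |A|=292.4768
9. ⊥bis P6·P8 via (38.235,18.57): [(29.0733, 5.4268) (28.0864, 0) (52.7669, 0) (58.9723, 17.6141)]  |A|=292.4768
10. canonical 4-gon: [(29.0733, 5.4268) (28.0864, 0) (52.7669, 0) (58.9723, 17.6141)]
11. shoelace: 292.4768

Area of P6's cell: 292.4768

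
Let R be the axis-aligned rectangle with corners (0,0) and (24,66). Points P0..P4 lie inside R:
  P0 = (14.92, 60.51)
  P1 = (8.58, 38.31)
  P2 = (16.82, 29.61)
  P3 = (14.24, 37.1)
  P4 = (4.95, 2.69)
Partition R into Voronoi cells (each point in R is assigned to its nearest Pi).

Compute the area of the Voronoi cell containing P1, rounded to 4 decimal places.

Area of P1's cell: 282.3010

1. box [0,24]×[0,66]: [(0, 0) (24, 0) (24, 66) (0, 66)]
2. ⊥bis P1·P0 via (11.75,49.41): [(0, 52.7656) (0, 0) (24, 0) (24, 45.9116)]  |A|=1184.1265
3. ⊥bis P1·P2 via (12.7,33.96): [(0, 52.7656) (0, 21.9315) (24, 44.6625) (24, 45.9116)]  |A|=384.9982
4. ⊥bis P1·P3 via (11.41,37.705): [(13.7879, 48.828) (0, 52.7656) (0, 21.9315) (10.0786, 31.4772)]  |A|=282.301
5. ⊥bis P1·P4 via (6.765,20.5): [(13.7879, 48.828) (0, 52.7656) (0, 21.9315) (10.0786, 31.4772)]  |A|=282.301
6. canonical 4-gon: [(13.7879, 48.828) (0, 52.7656) (0, 21.9315) (10.0786, 31.4772)]
7. shoelace: 282.301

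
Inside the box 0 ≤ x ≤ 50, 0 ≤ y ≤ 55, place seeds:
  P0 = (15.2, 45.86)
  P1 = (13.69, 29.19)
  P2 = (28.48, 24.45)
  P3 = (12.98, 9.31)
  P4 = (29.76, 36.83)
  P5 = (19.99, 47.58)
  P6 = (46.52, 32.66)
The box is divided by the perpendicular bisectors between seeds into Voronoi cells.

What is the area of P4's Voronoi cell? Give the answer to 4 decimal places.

Area of P4's cell: 320.0630

1. box [0,50]×[0,55]: [(0, 0) (50, 0) (50, 55) (0, 55)]
2. ⊥bis P4·P0 via (22.48,41.345): [(0, 5.0982) (0, 0) (50, 0) (50, 55) (30.9487, 55)]  |A|=1977.8011
3. ⊥bis P4·P1 via (21.725,33.01): [(19.8095, 37.0391) (37.4186, 0) (50, 0) (50, 55) (30.9487, 55)]  |A|=1234.3295
4. ⊥bis P4·P2 via (29.12,30.64): [(19.8095, 37.0391) (22.5277, 31.3216) (50, 28.4812) (50, 55) (30.9487, 55)]  |A|=646.0735
5. ⊥bis P4·P3 via (21.37,23.07): [(19.8095, 37.0391) (22.5277, 31.3216) (50, 28.4812) (50, 55) (30.9487, 55)]  |A|=646.0735
6. ⊥bis P4·P5 via (24.875,42.205): [(20.6086, 38.3275) (19.8095, 37.0391) (22.5277, 31.3216) (50, 28.4812) (50, 55) (38.9534, 55)]  |A|=579.3444
7. ⊥bis P4·P6 via (38.14,34.745): [(20.6086, 38.3275) (19.8095, 37.0391) (22.5277, 31.3216) (36.918, 29.8337) (43.1796, 55) (38.9534, 55)]  |A|=320.063
8. canonical 6-gon: [(20.6086, 38.3275) (19.8095, 37.0391) (22.5277, 31.3216) (36.918, 29.8337) (43.1796, 55) (38.9534, 55)]
9. shoelace: 320.063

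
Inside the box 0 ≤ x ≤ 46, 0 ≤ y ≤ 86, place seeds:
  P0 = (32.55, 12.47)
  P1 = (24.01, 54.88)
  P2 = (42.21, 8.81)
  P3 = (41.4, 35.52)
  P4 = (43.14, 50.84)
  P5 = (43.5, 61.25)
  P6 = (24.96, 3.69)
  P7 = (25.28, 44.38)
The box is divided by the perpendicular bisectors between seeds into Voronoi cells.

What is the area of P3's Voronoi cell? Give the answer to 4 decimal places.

Area of P3's cell: 299.4149

1. box [0,46]×[0,86]: [(0, 0) (46, 0) (46, 86) (0, 86)]
2. ⊥bis P3·P0 via (36.975,23.995): [(0, 38.1915) (46, 20.5299) (46, 86) (0, 86)]  |A|=2605.4091
3. ⊥bis P3·P1 via (32.705,45.2): [(17.4455, 31.4933) (46, 20.5299) (46, 57.1422)]  |A|=522.7218
4. ⊥bis P3·P2 via (41.805,22.165): [(17.4455, 31.4933) (41.7459, 22.1632) (46, 22.2922) (46, 57.1422)]  |A|=518.9732
5. ⊥bis P3·P4 via (42.27,43.18): [(31.7823, 44.3712) (17.4455, 31.4933) (41.7459, 22.1632) (46, 22.2922) (46, 42.7564)]  |A|=416.7066
6. ⊥bis P3·P5 via (42.45,48.385): [(31.7823, 44.3712) (17.4455, 31.4933) (41.7459, 22.1632) (46, 22.2922) (46, 42.7564)]  |A|=416.7066
7. ⊥bis P3·P6 via (33.18,19.605): [(31.7823, 44.3712) (17.4455, 31.4933) (41.7459, 22.1632) (46, 22.2922) (46, 42.7564)]  |A|=416.7066
8. ⊥bis P3·P7 via (33.34,39.95): [(35.5357, 43.9449) (26.7322, 27.9277) (41.7459, 22.1632) (46, 22.2922) (46, 42.7564)]  |A|=299.4149
9. canonical 5-gon: [(35.5357, 43.9449) (26.7322, 27.9277) (41.7459, 22.1632) (46, 22.2922) (46, 42.7564)]
10. shoelace: 299.4149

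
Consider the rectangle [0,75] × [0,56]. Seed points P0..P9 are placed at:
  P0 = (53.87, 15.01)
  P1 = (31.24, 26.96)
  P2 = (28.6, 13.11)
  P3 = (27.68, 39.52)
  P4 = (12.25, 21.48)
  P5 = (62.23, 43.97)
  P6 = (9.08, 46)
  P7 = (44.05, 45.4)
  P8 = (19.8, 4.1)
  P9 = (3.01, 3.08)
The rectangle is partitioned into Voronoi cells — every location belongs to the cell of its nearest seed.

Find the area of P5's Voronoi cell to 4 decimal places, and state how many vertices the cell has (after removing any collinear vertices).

Area of P5's cell: 619.7618 (4 vertices)

1. box [0,75]×[0,56]: [(0, 0) (75, 0) (75, 56) (0, 56)]
2. ⊥bis P5·P0 via (58.05,29.49): [(0, 46.2475) (75, 24.597) (75, 56) (0, 56)]  |A|=1543.3311
3. ⊥bis P5·P1 via (46.735,35.465): [(48.5017, 32.2464) (75, 24.597) (75, 56) (35.4636, 56)]  |A|=885.6305
4. ⊥bis P5·P2 via (45.415,28.54): [(48.5017, 32.2464) (75, 24.597) (75, 56) (35.4636, 56)]  |A|=885.6305
5. ⊥bis P5·P3 via (44.955,41.745): [(45.4661, 37.7768) (48.5017, 32.2464) (75, 24.597) (75, 56) (43.119, 56)]  |A|=815.8778
6. ⊥bis P5·P4 via (37.24,32.725): [(45.4661, 37.7768) (48.5017, 32.2464) (75, 24.597) (75, 56) (43.119, 56)]  |A|=815.8778
7. ⊥bis P5·P6 via (35.655,44.985): [(45.4661, 37.7768) (48.5017, 32.2464) (75, 24.597) (75, 56) (43.119, 56)]  |A|=815.8778
8. ⊥bis P5·P7 via (53.14,44.685): [(52.0803, 31.2133) (75, 24.597) (75, 56) (54.03, 56)]  |A|=619.7618
9. ⊥bis P5·P8 via (41.015,24.035): [(52.0803, 31.2133) (75, 24.597) (75, 56) (54.03, 56)]  |A|=619.7618
10. ⊥bis P5·P9 via (32.62,23.525): [(52.0803, 31.2133) (75, 24.597) (75, 56) (54.03, 56)]  |A|=619.7618
11. canonical 4-gon: [(52.0803, 31.2133) (75, 24.597) (75, 56) (54.03, 56)]
12. shoelace: 619.7618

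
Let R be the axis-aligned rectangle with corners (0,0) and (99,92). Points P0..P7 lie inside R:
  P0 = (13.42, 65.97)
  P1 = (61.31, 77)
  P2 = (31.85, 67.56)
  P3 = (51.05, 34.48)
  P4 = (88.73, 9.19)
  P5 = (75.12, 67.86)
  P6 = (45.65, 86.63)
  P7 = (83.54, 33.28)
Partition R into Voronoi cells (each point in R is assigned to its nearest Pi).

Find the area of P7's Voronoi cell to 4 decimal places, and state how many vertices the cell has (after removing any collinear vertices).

Area of P7's cell: 981.6095 (4 vertices)

1. box [0,99]×[0,92]: [(0, 0) (99, 0) (99, 92) (0, 92)]
2. ⊥bis P7·P0 via (48.48,49.625): [(25.3448, 0) (99, 0) (99, 92) (68.2353, 92)]  |A|=4803.318
3. ⊥bis P7·P1 via (72.425,55.14): [(44.4103, 40.8956) (25.3448, 0) (99, 0) (99, 68.6524)]  |A|=3379.9422
4. ⊥bis P7·P2 via (57.695,50.42): [(54.9237, 46.2412) (27.9187, 5.521) (25.3448, 0) (99, 0) (99, 68.6524)]  |A|=3238.0683
5. ⊥bis P7·P3 via (67.295,33.88): [(67.9971, 52.8886) (66.0437, 0) (99, 0) (99, 68.6524)]  |A|=1935.7195
6. ⊥bis P7·P4 via (86.135,21.235): [(67.9971, 52.8886) (66.6731, 17.0421) (99, 24.0067) (99, 68.6524)]  |A|=1266.8666
7. ⊥bis P7·P5 via (79.33,50.57): [(67.8078, 47.7644) (66.6731, 17.0421) (99, 24.0067) (99, 55.3595)]  |A|=981.6095
8. ⊥bis P7·P6 via (64.595,59.955): [(67.8078, 47.7644) (66.6731, 17.0421) (99, 24.0067) (99, 55.3595)]  |A|=981.6095
9. canonical 4-gon: [(67.8078, 47.7644) (66.6731, 17.0421) (99, 24.0067) (99, 55.3595)]
10. shoelace: 981.6095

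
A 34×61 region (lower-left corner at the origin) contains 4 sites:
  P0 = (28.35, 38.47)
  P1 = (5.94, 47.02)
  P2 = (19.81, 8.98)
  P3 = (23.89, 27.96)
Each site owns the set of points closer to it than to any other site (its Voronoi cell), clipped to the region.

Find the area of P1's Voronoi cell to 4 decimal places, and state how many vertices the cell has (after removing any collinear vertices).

Area of P1's cell: 566.0956 (4 vertices)

1. box [0,34]×[0,61]: [(0, 0) (34, 0) (34, 61) (0, 61)]
2. ⊥bis P1·P0 via (17.145,42.745): [(0, 0) (0.8367, 0) (24.1098, 61) (0, 61)]  |A|=760.866
3. ⊥bis P1·P2 via (12.875,28): [(0, 23.3056) (11.3003, 27.4259) (24.1098, 61) (0, 61)]  |A|=617.7123
4. ⊥bis P1·P3 via (14.915,37.49): [(0, 23.4436) (15.2663, 37.8208) (24.1098, 61) (0, 61)]  |A|=566.0956
5. canonical 4-gon: [(0, 23.4436) (15.2663, 37.8208) (24.1098, 61) (0, 61)]
6. shoelace: 566.0956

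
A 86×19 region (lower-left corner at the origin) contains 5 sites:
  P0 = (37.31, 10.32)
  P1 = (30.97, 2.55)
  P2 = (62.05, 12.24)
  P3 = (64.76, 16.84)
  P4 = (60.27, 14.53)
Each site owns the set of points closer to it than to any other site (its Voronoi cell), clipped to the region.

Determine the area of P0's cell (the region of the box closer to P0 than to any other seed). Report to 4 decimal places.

Area of P0's cell: 358.6668

1. box [0,86]×[0,19]: [(0, 0) (86, 0) (86, 19) (0, 19)]
2. ⊥bis P0·P1 via (34.14,6.435): [(42.0264, 0) (86, 0) (86, 19) (18.7409, 19)]  |A|=1056.71
3. ⊥bis P0·P2 via (49.68,11.28): [(42.0264, 0) (50.5554, 0) (49.0809, 19) (18.7409, 19)]  |A|=369.2547
4. ⊥bis P0·P3 via (51.035,13.58): [(42.0264, 0) (50.5554, 0) (49.0809, 19) (18.7409, 19)]  |A|=369.2547
5. ⊥bis P0·P4 via (48.79,12.425): [(42.0264, 0) (50.5554, 0) (50.179, 4.8496) (47.5844, 19) (18.7409, 19)]  |A|=358.6668
6. canonical 5-gon: [(42.0264, 0) (50.5554, 0) (50.179, 4.8496) (47.5844, 19) (18.7409, 19)]
7. shoelace: 358.6668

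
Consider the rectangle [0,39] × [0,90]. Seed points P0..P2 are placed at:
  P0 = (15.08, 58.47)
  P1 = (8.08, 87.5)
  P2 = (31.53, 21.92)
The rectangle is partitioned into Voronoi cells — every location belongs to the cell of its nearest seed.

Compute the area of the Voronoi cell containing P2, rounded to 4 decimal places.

Area of P2's cell: 1500.8171

1. box [0,39]×[0,90]: [(0, 0) (39, 0) (39, 90) (0, 90)]
2. ⊥bis P2·P0 via (23.305,40.195): [(0, 29.7062) (0, 0) (39, 0) (39, 47.2588)]  |A|=1500.8171
3. ⊥bis P2·P1 via (19.805,54.71): [(0, 29.7062) (0, 0) (39, 0) (39, 47.2588)]  |A|=1500.8171
4. canonical 4-gon: [(0, 29.7062) (0, 0) (39, 0) (39, 47.2588)]
5. shoelace: 1500.8171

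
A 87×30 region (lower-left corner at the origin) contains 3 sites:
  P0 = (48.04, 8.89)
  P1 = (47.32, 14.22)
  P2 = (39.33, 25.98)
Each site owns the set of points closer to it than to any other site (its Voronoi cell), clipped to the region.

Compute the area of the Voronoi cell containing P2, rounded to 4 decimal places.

Area of P2's cell: 1056.0035

1. box [0,87]×[0,30]: [(0, 0) (87, 0) (87, 30) (0, 30)]
2. ⊥bis P2·P0 via (43.685,17.435): [(0, 0) (9.4756, 0) (68.3389, 30) (0, 30)]  |A|=1167.2177
3. ⊥bis P2·P1 via (43.325,20.1): [(0, 0) (9.4756, 0) (26.5463, 8.7002) (57.8962, 30) (0, 30)]  |A|=1056.0035
4. canonical 5-gon: [(0, 0) (9.4756, 0) (26.5463, 8.7002) (57.8962, 30) (0, 30)]
5. shoelace: 1056.0035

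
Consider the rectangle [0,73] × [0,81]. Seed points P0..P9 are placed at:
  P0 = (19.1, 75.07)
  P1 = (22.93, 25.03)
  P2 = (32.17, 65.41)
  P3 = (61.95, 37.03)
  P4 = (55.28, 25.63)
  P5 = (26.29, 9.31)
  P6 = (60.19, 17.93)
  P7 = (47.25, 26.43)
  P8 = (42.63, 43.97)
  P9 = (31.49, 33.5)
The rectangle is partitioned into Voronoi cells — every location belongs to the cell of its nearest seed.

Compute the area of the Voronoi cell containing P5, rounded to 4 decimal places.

1. box [0,73]×[0,81]: [(0, 0) (73, 0) (73, 81) (0, 81)]
2. ⊥bis P5·P0 via (22.695,42.19): [(0, 39.7086) (0, 0) (73, 0) (73, 47.6902)]  |A|=3190.056
3. ⊥bis P5·P1 via (24.61,17.17): [(0, 11.9098) (0, 0) (73, 0) (73, 27.5129)]  |A|=1438.9303
4. ⊥bis P5·P2 via (29.23,37.36): [(0, 11.9098) (0, 0) (73, 0) (73, 27.5129)]  |A|=1438.9303
5. ⊥bis P5·P3 via (44.12,23.17): [(45.3398, 21.6008) (0, 11.9098) (0, 0) (62.131, 0)]  |A|=941.0347
6. ⊥bis P5·P4 via (40.785,17.47): [(39.1985, 20.2882) (0, 11.9098) (0, 0) (50.6198, 0)]  |A|=746.9152
7. ⊥bis P5·P6 via (43.24,13.62): [(43.4769, 12.6882) (39.1985, 20.2882) (0, 11.9098) (0, 0) (46.7033, 0)]  |A|=722.0684
8. ⊥bis P5·P7 via (36.77,17.87): [(44.5955, 8.2893) (35.4494, 19.4868) (0, 11.9098) (0, 0) (46.7033, 0)]  |A|=692.2536
9. ⊥bis P5·P8 via (34.46,26.64): [(44.5955, 8.2893) (35.4494, 19.4868) (0, 11.9098) (0, 0) (46.7033, 0)]  |A|=692.2536
10. ⊥bis P5·P9 via (28.89,21.405): [(44.5955, 8.2893) (35.4494, 19.4868) (0, 11.9098) (0, 0) (46.7033, 0)]  |A|=692.2536
11. canonical 5-gon: [(44.5955, 8.2893) (35.4494, 19.4868) (0, 11.9098) (0, 0) (46.7033, 0)]
12. shoelace: 692.2536

Area of P5's cell: 692.2536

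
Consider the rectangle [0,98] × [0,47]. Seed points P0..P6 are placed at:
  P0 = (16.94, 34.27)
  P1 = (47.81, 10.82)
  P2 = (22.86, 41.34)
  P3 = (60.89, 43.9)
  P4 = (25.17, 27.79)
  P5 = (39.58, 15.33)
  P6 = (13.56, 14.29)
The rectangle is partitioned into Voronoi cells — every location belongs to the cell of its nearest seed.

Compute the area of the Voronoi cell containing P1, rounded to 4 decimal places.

Area of P1's cell: 1101.3254

1. box [0,98]×[0,47]: [(0, 0) (98, 0) (98, 47) (0, 47)]
2. ⊥bis P1·P0 via (32.375,22.545): [(15.249, 0) (98, 0) (98, 47) (50.9519, 47)]  |A|=3050.2787
3. ⊥bis P1·P2 via (35.335,26.08): [(34.6102, 25.4875) (15.249, 0) (98, 0) (98, 47) (60.9253, 47)]  |A|=2943.0025
4. ⊥bis P1·P3 via (54.35,27.36): [(42.5892, 32.0103) (34.6102, 25.4875) (15.249, 0) (98, 0) (98, 10.1006)]  |A|=1642.8194
5. ⊥bis P1·P4 via (36.49,19.305): [(45.2305, 30.9659) (22.0198, 0) (98, 0) (98, 10.1006)]  |A|=1442.8985
6. ⊥bis P1·P5 via (43.695,13.075): [(52.0266, 28.2787) (36.53, 0) (98, 0) (98, 10.1006)]  |A|=1101.3254
7. ⊥bis P1·P6 via (30.685,12.555): [(52.0266, 28.2787) (36.53, 0) (98, 0) (98, 10.1006)]  |A|=1101.3254
8. canonical 4-gon: [(52.0266, 28.2787) (36.53, 0) (98, 0) (98, 10.1006)]
9. shoelace: 1101.3254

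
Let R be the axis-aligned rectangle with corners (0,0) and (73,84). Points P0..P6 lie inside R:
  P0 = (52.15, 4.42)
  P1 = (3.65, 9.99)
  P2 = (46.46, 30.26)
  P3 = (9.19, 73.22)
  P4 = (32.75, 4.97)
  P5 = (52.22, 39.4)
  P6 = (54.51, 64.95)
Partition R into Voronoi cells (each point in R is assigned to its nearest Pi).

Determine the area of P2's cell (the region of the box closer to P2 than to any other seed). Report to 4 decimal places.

1. box [0,73]×[0,84]: [(0, 0) (73, 0) (73, 84) (0, 84)]
2. ⊥bis P2·P0 via (49.305,17.34): [(0, 6.483) (73, 22.5577) (73, 84) (0, 84)]  |A|=5072.0164
3. ⊥bis P2·P1 via (25.055,20.125): [(0, 73.0409) (28.5388, 12.7673) (73, 22.5577) (73, 84) (0, 84)]  |A|=4122.2753
4. ⊥bis P2·P3 via (27.825,51.74): [(15.2508, 40.8313) (28.5388, 12.7673) (73, 22.5577) (73, 84) (65.0101, 84)]  |A|=2635.5051
5. ⊥bis P2·P4 via (39.605,17.615): [(15.2508, 40.8313) (21.6294, 27.3598) (42.7677, 15.9005) (73, 22.5577) (73, 84) (65.0101, 84)]  |A|=2520.8633
6. ⊥bis P2·P5 via (49.34,34.83): [(25.5874, 49.7988) (15.2508, 40.8313) (21.6294, 27.3598) (42.7677, 15.9005) (69.8978, 21.8746)]  |A|=869.2141
7. ⊥bis P2·P6 via (50.485,47.605): [(25.5874, 49.7988) (15.2508, 40.8313) (21.6294, 27.3598) (42.7677, 15.9005) (69.8978, 21.8746)]  |A|=869.2141
8. canonical 5-gon: [(25.5874, 49.7988) (15.2508, 40.8313) (21.6294, 27.3598) (42.7677, 15.9005) (69.8978, 21.8746)]
9. shoelace: 869.2141

Area of P2's cell: 869.2141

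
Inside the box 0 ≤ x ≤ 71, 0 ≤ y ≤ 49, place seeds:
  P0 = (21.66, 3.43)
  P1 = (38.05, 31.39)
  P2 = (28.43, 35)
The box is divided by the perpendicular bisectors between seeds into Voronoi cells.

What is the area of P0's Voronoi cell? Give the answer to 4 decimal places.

1. box [0,71]×[0,49]: [(0, 0) (71, 0) (71, 49) (0, 49)]
2. ⊥bis P0·P1 via (29.855,17.41): [(0, 34.9108) (0, 0) (59.555, 0)]  |A|=1039.5581
3. ⊥bis P0·P2 via (25.045,19.215): [(27.7742, 18.6297) (0, 24.5858) (0, 0) (59.555, 0)]  |A|=896.1724
4. canonical 4-gon: [(27.7742, 18.6297) (0, 24.5858) (0, 0) (59.555, 0)]
5. shoelace: 896.1724

Area of P0's cell: 896.1724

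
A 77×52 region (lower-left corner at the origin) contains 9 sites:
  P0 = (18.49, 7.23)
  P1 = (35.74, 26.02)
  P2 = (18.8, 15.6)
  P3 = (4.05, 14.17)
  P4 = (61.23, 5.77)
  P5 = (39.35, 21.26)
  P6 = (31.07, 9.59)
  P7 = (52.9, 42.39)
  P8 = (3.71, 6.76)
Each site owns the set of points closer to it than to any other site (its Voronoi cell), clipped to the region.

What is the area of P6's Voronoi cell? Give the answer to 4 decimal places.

1. box [0,77]×[0,52]: [(0, 0) (77, 0) (77, 52) (0, 52)]
2. ⊥bis P6·P0 via (24.78,8.41): [(26.3577, 0) (77, 0) (77, 52) (16.6025, 52)]  |A|=2887.0334
3. ⊥bis P6·P1 via (33.405,17.805): [(22.4324, 20.9238) (26.3577, 0) (77, 0) (77, 5.4137)]  |A|=677.5216
4. ⊥bis P6·P2 via (24.935,12.595): [(28.2102, 19.2816) (24.2552, 11.2072) (26.3577, 0) (77, 0) (77, 5.4137)]  |A|=650.9484
5. ⊥bis P6·P3 via (17.56,11.88): [(28.2102, 19.2816) (24.2552, 11.2072) (26.3577, 0) (77, 0) (77, 5.4137)]  |A|=650.9484
6. ⊥bis P6·P4 via (46.15,7.68): [(46.945, 13.9565) (28.2102, 19.2816) (24.2552, 11.2072) (26.3577, 0) (45.1773, 0)]  |A|=347.5273
7. ⊥bis P6·P5 via (35.21,15.425): [(46.148, 7.6643) (30.82, 18.5397) (28.2102, 19.2816) (24.2552, 11.2072) (26.3577, 0) (45.1773, 0)]  |A|=294.9711
8. ⊥bis P6·P7 via (41.985,25.99): [(46.148, 7.6643) (30.82, 18.5397) (28.2102, 19.2816) (24.2552, 11.2072) (26.3577, 0) (45.1773, 0)]  |A|=294.9711
9. ⊥bis P6·P8 via (17.39,8.175): [(46.148, 7.6643) (30.82, 18.5397) (28.2102, 19.2816) (24.2552, 11.2072) (26.3577, 0) (45.1773, 0)]  |A|=294.9711
10. canonical 6-gon: [(46.148, 7.6643) (30.82, 18.5397) (28.2102, 19.2816) (24.2552, 11.2072) (26.3577, 0) (45.1773, 0)]
11. shoelace: 294.9711

Area of P6's cell: 294.9711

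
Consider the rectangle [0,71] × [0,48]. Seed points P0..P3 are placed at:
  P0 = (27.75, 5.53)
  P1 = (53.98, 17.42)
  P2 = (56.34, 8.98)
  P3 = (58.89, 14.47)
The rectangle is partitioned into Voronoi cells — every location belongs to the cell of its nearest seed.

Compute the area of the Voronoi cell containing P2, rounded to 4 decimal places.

1. box [0,71]×[0,48]: [(0, 0) (71, 0) (71, 48) (0, 48)]
2. ⊥bis P2·P0 via (42.045,7.255): [(42.9205, 0) (71, 0) (71, 48) (37.1282, 48)]  |A|=1486.831
3. ⊥bis P2·P1 via (55.16,13.2): [(41.7791, 9.4584) (42.9205, 0) (71, 0) (71, 17.6292)]  |A|=390.3644
4. ⊥bis P2·P3 via (57.615,11.725): [(54.7102, 13.0742) (41.7791, 9.4584) (42.9205, 0) (71, 0) (71, 5.5079)]  |A|=291.6379
5. canonical 5-gon: [(54.7102, 13.0742) (41.7791, 9.4584) (42.9205, 0) (71, 0) (71, 5.5079)]
6. shoelace: 291.6379

Area of P2's cell: 291.6379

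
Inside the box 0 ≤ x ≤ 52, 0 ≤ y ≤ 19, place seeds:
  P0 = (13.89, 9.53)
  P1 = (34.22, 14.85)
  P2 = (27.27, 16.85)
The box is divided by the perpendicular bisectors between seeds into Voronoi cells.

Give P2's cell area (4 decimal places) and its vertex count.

1. box [0,52]×[0,19]: [(0, 0) (52, 0) (52, 19) (0, 19)]
2. ⊥bis P2·P0 via (20.58,13.19): [(27.7961, 0) (52, 0) (52, 19) (17.4014, 19)]  |A|=558.6239
3. ⊥bis P2·P1 via (30.745,15.85): [(26.7396, 1.9311) (31.6515, 19) (17.4014, 19)]  |A|=121.6161
4. canonical 3-gon: [(26.7396, 1.9311) (31.6515, 19) (17.4014, 19)]
5. shoelace: 121.6161

Area of P2's cell: 121.6161 (3 vertices)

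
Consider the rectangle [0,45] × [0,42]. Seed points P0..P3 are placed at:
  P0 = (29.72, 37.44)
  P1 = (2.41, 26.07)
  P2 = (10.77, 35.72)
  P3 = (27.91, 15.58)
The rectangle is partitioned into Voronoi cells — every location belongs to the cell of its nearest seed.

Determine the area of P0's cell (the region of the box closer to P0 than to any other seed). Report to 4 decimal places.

Area of P0's cell: 388.5860

1. box [0,45]×[0,42]: [(0, 0) (45, 0) (45, 42) (0, 42)]
2. ⊥bis P0·P1 via (16.065,31.755): [(29.2856, 0) (45, 0) (45, 42) (11.7997, 42)]  |A|=1027.2091
3. ⊥bis P0·P2 via (20.245,36.58): [(21.9704, 17.5706) (29.2856, 0) (45, 0) (45, 42) (19.7531, 42)]  |A|=930.0613
4. ⊥bis P0·P3 via (28.815,26.51): [(21.101, 27.1487) (45, 25.1699) (45, 42) (19.7531, 42)]  |A|=388.586
5. canonical 4-gon: [(21.101, 27.1487) (45, 25.1699) (45, 42) (19.7531, 42)]
6. shoelace: 388.586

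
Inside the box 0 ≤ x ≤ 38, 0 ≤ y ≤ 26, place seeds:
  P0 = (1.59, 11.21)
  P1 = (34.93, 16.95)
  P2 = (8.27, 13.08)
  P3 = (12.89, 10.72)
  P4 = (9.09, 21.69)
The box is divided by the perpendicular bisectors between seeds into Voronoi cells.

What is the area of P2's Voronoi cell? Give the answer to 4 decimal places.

Area of P2's cell: 62.5344

1. box [0,38]×[0,26]: [(0, 0) (38, 0) (38, 26) (0, 26)]
2. ⊥bis P2·P0 via (4.93,12.145): [(8.3299, 0) (38, 0) (38, 26) (1.0514, 26)]  |A|=866.0431
3. ⊥bis P2·P1 via (21.6,15.015): [(8.3299, 0) (23.7796, 0) (20.0054, 26) (1.0514, 26)]  |A|=447.2481
4. ⊥bis P2·P3 via (10.58,11.9): [(6.9745, 4.8417) (17.7826, 26) (1.0514, 26)]  |A|=177.0013
5. ⊥bis P2·P4 via (8.68,17.385): [(3.3202, 17.8955) (6.9745, 4.8417) (13.1637, 16.958)]  |A|=62.5344
6. canonical 3-gon: [(3.3202, 17.8955) (6.9745, 4.8417) (13.1637, 16.958)]
7. shoelace: 62.5344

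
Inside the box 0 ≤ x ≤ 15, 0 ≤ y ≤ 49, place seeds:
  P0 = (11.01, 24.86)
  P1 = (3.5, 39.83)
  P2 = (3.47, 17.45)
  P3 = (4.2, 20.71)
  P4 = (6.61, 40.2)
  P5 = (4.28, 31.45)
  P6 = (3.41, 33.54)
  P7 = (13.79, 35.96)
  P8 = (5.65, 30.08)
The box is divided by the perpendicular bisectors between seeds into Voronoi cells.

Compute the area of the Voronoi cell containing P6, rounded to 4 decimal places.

1. box [0,15]×[0,49]: [(0, 0) (15, 0) (15, 49) (0, 49)]
2. ⊥bis P6·P0 via (7.21,29.2): [(0, 22.8871) (15, 36.0207) (15, 49) (0, 49)]  |A|=293.1912
3. ⊥bis P6·P1 via (3.455,36.685): [(0, 36.7344) (0, 22.8871) (15, 36.0207) (15, 36.5198)]  |A|=107.5981
4. ⊥bis P6·P2 via (3.44,25.495): [(0, 36.7344) (0, 25.4822) (2.9765, 25.4933) (15, 36.0207) (15, 36.5198)]  |A|=103.7359
5. ⊥bis P6·P3 via (3.805,27.125): [(0, 36.7344) (0, 26.8907) (4.9184, 27.1936) (15, 36.0207) (15, 36.5198)]  |A|=97.7523
6. ⊥bis P6·P4 via (5.01,36.87): [(5.4546, 36.6564) (0, 36.7344) (0, 26.8907) (4.9184, 27.1936) (12.0866, 33.4698)]  |A|=82.2697
7. ⊥bis P6·P5 via (3.845,32.495): [(9.3479, 34.7857) (5.4546, 36.6564) (0, 36.7344) (0, 30.8944)]  |A|=32.2459
8. ⊥bis P6·P7 via (8.6,34.75): [(8.6586, 34.4987) (8.4963, 35.1949) (5.4546, 36.6564) (0, 36.7344) (0, 30.8944)]  |A|=31.9827
9. ⊥bis P6·P8 via (4.53,31.81): [(8.6586, 34.4987) (8.4963, 35.1949) (5.4546, 36.6564) (0, 36.7344) (0, 30.8944)]  |A|=31.9827
10. canonical 5-gon: [(8.6586, 34.4987) (8.4963, 35.1949) (5.4546, 36.6564) (0, 36.7344) (0, 30.8944)]
11. shoelace: 31.9827

Area of P6's cell: 31.9827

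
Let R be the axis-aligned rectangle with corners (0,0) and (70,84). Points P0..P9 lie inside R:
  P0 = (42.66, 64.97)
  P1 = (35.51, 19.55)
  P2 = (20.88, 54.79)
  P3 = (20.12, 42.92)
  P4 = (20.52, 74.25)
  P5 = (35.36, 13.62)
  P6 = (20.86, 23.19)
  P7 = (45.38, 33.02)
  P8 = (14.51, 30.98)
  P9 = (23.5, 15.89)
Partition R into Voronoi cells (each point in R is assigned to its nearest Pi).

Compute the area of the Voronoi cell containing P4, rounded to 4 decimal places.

Area of P4's cell: 656.5894

1. box [0,70]×[0,84]: [(0, 0) (70, 0) (70, 84) (0, 84)]
2. ⊥bis P4·P0 via (31.59,69.61): [(0, 0) (2.4129, 0) (37.6216, 84) (0, 84)]  |A|=1681.4486
3. ⊥bis P4·P1 via (28.015,46.9): [(0, 39.2228) (21.2997, 45.0597) (37.6216, 84) (0, 84)]  |A|=1209.3687
4. ⊥bis P4·P2 via (20.7,64.52): [(0, 64.1371) (29.525, 64.6833) (37.6216, 84) (0, 84)]  |A|=656.5894
5. ⊥bis P4·P3 via (20.32,58.585): [(0, 64.1371) (29.525, 64.6833) (37.6216, 84) (0, 84)]  |A|=656.5894
6. ⊥bis P4·P5 via (27.94,43.935): [(0, 64.1371) (29.525, 64.6833) (37.6216, 84) (0, 84)]  |A|=656.5894
7. ⊥bis P4·P6 via (20.69,48.72): [(0, 64.1371) (29.525, 64.6833) (37.6216, 84) (0, 84)]  |A|=656.5894
8. ⊥bis P4·P7 via (32.95,53.635): [(0, 64.1371) (29.525, 64.6833) (37.6216, 84) (0, 84)]  |A|=656.5894
9. ⊥bis P4·P8 via (17.515,52.615): [(0, 64.1371) (29.525, 64.6833) (37.6216, 84) (0, 84)]  |A|=656.5894
10. ⊥bis P4·P9 via (22.01,45.07): [(0, 64.1371) (29.525, 64.6833) (37.6216, 84) (0, 84)]  |A|=656.5894
11. canonical 4-gon: [(0, 64.1371) (29.525, 64.6833) (37.6216, 84) (0, 84)]
12. shoelace: 656.5894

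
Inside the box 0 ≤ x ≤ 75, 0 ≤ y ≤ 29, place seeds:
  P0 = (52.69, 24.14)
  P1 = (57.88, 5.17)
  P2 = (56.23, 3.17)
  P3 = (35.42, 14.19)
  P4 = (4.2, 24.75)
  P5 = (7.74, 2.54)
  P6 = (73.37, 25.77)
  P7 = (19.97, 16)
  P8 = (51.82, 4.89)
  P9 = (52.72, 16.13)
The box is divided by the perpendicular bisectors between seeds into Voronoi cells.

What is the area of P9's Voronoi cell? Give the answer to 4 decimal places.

Area of P9's cell: 173.8308

1. box [0,75]×[0,29]: [(0, 0) (75, 0) (75, 29) (0, 29)]
2. ⊥bis P9·P0 via (52.705,20.135): [(0, 19.9376) (0, 0) (75, 0) (75, 20.2185)]  |A|=1505.8539
3. ⊥bis P9·P1 via (55.3,10.65): [(0, 19.9376) (0, 0) (32.6791, 0) (75, 19.9248) (75, 20.2185)]  |A|=1084.2355
4. ⊥bis P9·P2 via (54.475,9.65): [(0, 19.9376) (0, 0) (18.8442, 0) (51.4166, 8.8217) (75, 19.9248) (75, 20.2185)]  |A|=1023.2122
5. ⊥bis P9·P3 via (44.07,15.16): [(43.516, 20.1006) (44.9764, 7.0775) (51.4166, 8.8217) (75, 19.9248) (75, 20.2185)]  |A|=224.6911
6. ⊥bis P9·P4 via (28.46,20.44): [(43.516, 20.1006) (44.9764, 7.0775) (51.4166, 8.8217) (75, 19.9248) (75, 20.2185)]  |A|=224.6911
7. ⊥bis P9·P5 via (30.23,9.335): [(43.516, 20.1006) (44.9764, 7.0775) (51.4166, 8.8217) (75, 19.9248) (75, 20.2185)]  |A|=224.6911
8. ⊥bis P9·P6 via (63.045,20.95): [(63.4068, 20.1751) (43.516, 20.1006) (44.9764, 7.0775) (51.4166, 8.8217) (65.5914, 15.4952)]  |A|=196.1348
9. ⊥bis P9·P7 via (36.345,16.065): [(63.4068, 20.1751) (43.516, 20.1006) (44.9764, 7.0775) (51.4166, 8.8217) (65.5914, 15.4952)]  |A|=196.1348
10. ⊥bis P9·P8 via (52.27,10.51): [(63.4068, 20.1751) (43.516, 20.1006) (44.5219, 11.1304) (54.6054, 10.323) (65.5914, 15.4952)]  |A|=173.8308
11. canonical 5-gon: [(63.4068, 20.1751) (43.516, 20.1006) (44.5219, 11.1304) (54.6054, 10.323) (65.5914, 15.4952)]
12. shoelace: 173.8308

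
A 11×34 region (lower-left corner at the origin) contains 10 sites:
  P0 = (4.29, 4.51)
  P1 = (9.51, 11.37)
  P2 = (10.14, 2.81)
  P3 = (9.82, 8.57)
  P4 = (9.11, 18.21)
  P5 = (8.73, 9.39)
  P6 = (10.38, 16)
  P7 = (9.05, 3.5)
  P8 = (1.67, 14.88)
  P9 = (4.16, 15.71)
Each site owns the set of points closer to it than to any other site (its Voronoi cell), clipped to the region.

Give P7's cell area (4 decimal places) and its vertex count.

1. box [0,11]×[0,34]: [(0, 0) (11, 0) (11, 34) (0, 34)]
2. ⊥bis P7·P0 via (6.67,4.005): [(5.8202, 0) (11, 0) (11, 24.4117)]  |A|=63.224
3. ⊥bis P7·P1 via (9.28,7.435): [(7.4209, 7.5437) (5.8202, 0) (11, 0) (11, 7.3345)]  |A|=32.6629
4. ⊥bis P7·P2 via (9.595,3.155): [(7.4209, 7.5437) (5.8202, 0) (7.5978, 0) (11, 5.3745) (11, 7.3345)]  |A|=23.5204
5. ⊥bis P7·P3 via (9.435,6.035): [(7.1736, 6.3784) (5.8202, 0) (7.5978, 0) (11, 5.3745) (11, 5.7973)]  |A|=18.4684
6. ⊥bis P7·P4 via (9.08,10.855): [(7.1736, 6.3784) (5.8202, 0) (7.5978, 0) (11, 5.3745) (11, 5.7973)]  |A|=18.4684
7. ⊥bis P7·P5 via (8.89,6.445): [(7.3031, 6.3588) (7.1679, 6.3514) (5.8202, 0) (7.5978, 0) (11, 5.3745) (11, 5.7973)]  |A|=18.4666
8. ⊥bis P7·P6 via (9.715,9.75): [(7.3031, 6.3588) (7.1679, 6.3514) (5.8202, 0) (7.5978, 0) (11, 5.3745) (11, 5.7973)]  |A|=18.4666
9. ⊥bis P7·P8 via (5.36,9.19): [(7.3031, 6.3588) (7.1679, 6.3514) (5.8202, 0) (7.5978, 0) (11, 5.3745) (11, 5.7973)]  |A|=18.4666
10. ⊥bis P7·P9 via (6.605,9.605): [(7.3031, 6.3588) (7.1679, 6.3514) (5.8202, 0) (7.5978, 0) (11, 5.3745) (11, 5.7973)]  |A|=18.4666
11. canonical 6-gon: [(7.3031, 6.3588) (7.1679, 6.3514) (5.8202, 0) (7.5978, 0) (11, 5.3745) (11, 5.7973)]
12. shoelace: 18.4666

Area of P7's cell: 18.4666 (6 vertices)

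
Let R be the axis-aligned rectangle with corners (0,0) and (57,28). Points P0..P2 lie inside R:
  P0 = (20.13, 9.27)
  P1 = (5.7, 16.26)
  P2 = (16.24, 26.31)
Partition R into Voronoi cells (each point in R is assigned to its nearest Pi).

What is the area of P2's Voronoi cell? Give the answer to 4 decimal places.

Area of P2's cell: 315.0846

1. box [0,57]×[0,28]: [(0, 0) (57, 0) (57, 28) (0, 28)]
2. ⊥bis P2·P0 via (18.185,17.79): [(0, 13.6386) (57, 26.6509) (57, 28) (0, 28)]  |A|=447.7479
3. ⊥bis P2·P1 via (10.97,21.285): [(14.9966, 17.0621) (57, 26.6509) (57, 28) (4.5672, 28)]  |A|=315.0846
4. canonical 4-gon: [(14.9966, 17.0621) (57, 26.6509) (57, 28) (4.5672, 28)]
5. shoelace: 315.0846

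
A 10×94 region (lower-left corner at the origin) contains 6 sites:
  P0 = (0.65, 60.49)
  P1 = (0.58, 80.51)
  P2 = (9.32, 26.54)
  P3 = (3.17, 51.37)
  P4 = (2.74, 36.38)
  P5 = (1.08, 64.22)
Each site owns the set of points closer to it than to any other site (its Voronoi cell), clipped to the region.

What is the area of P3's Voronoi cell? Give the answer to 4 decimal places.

1. box [0,10]×[0,94]: [(0, 0) (10, 0) (10, 94) (0, 94)]
2. ⊥bis P3·P0 via (1.91,55.93): [(0, 55.4022) (0, 0) (10, 0) (10, 58.1654)]  |A|=567.8382
3. ⊥bis P3·P1 via (1.875,65.94): [(0, 55.4022) (0, 0) (10, 0) (10, 58.1654)]  |A|=567.8382
4. ⊥bis P3·P2 via (6.245,38.955): [(0, 55.4022) (0, 37.4082) (10, 39.8851) (10, 58.1654)]  |A|=181.3718
5. ⊥bis P3·P4 via (2.955,43.875): [(0, 55.4022) (0, 43.9598) (10, 43.6729) (10, 58.1654)]  |A|=129.6748
6. ⊥bis P3·P5 via (2.125,57.795): [(0, 55.4022) (0, 43.9598) (10, 43.6729) (10, 58.1654)]  |A|=129.6748
7. canonical 4-gon: [(0, 55.4022) (0, 43.9598) (10, 43.6729) (10, 58.1654)]
8. shoelace: 129.6748

Area of P3's cell: 129.6748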